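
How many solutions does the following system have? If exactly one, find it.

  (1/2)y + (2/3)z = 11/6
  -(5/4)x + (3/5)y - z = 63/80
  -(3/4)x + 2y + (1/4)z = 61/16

Row-reduce the augmented matrix:
Swap R1 and R2.
R1 ← R1 / (-5/4).
R3 ← R3 + 3/4·R1.
R2 ← R2 / (1/2).
R1 ← R1 + 12/25·R2.
R3 ← R3 − 41/25·R2.
R3 ← R3 / (-401/300).
R1 ← R1 − 36/25·R3.
R2 ← R2 − 4/3·R3.
Reading off the reduced rows gives x = -7/4, y = 1, z = 2.

x = -7/4, y = 1, z = 2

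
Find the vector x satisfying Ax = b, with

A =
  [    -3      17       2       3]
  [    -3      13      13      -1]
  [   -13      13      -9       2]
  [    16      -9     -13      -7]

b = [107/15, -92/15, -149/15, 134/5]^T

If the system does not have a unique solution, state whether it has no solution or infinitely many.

x_1 = 2, x_2 = 2/3, x_3 = -3/5, x_4 = 1

Row-reduce the augmented matrix:
R1 ← R1 / (-3).
R2 ← R2 + 3·R1.
R3 ← R3 + 13·R1.
R4 ← R4 − 16·R1.
R2 ← R2 / (-4).
R1 ← R1 + 17/3·R2.
R3 ← R3 + 182/3·R2.
R4 ← R4 − 245/3·R2.
R3 ← R3 / (-369/2).
R1 ← R1 + 65/4·R3.
R2 ← R2 + 11/4·R3.
R4 ← R4 − 889/4·R3.
R4 ← R4 / (-28423/2214).
R1 ← R1 − 647/2214·R4.
R2 ← R2 − 575/2214·R4.
R3 ← R3 + 298/1107·R4.
Reading off the reduced rows gives x_1 = 2, x_2 = 2/3, x_3 = -3/5, x_4 = 1.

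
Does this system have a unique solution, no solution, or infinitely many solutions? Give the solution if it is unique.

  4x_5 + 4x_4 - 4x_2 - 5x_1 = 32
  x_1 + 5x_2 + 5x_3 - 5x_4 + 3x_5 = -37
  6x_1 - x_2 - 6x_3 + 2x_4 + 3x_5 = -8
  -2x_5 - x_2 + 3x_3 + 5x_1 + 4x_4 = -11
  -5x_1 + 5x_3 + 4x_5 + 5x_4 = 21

Row-reduce the augmented matrix:
R1 ← R1 / (-5).
R2 ← R2 − 1·R1.
R3 ← R3 − 6·R1.
R4 ← R4 − 5·R1.
R5 ← R5 + 5·R1.
R2 ← R2 / (21/5).
R1 ← R1 − 4/5·R2.
R3 ← R3 + 29/5·R2.
R4 ← R4 + 5·R2.
R5 ← R5 − 4·R2.
R3 ← R3 / (19/21).
R1 ← R1 + 20/21·R3.
R2 ← R2 − 25/21·R3.
R4 ← R4 − 188/21·R3.
R5 ← R5 − 5/21·R3.
R4 ← R4 / (-131/19).
R1 ← R1 − 20/19·R4.
R2 ← R2 + 44/19·R4.
R3 ← R3 − 21/19·R4.
R5 ← R5 − 90/19·R4.
R5 ← R5 / (-11956/131).
R1 ← R1 + 852/131·R5.
R2 ← R2 − 3263/131·R5.
R3 ← R3 + 685/131·R5.
R4 ← R4 − 2329/131·R5.
Reading off the reduced rows gives x_1 = -4, x_2 = -1, x_3 = -2, x_4 = 3, x_5 = -1.

x_1 = -4, x_2 = -1, x_3 = -2, x_4 = 3, x_5 = -1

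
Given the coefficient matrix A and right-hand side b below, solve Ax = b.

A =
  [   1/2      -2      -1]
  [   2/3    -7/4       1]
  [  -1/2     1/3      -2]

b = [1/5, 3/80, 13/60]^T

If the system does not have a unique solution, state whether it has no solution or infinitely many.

Row-reduce the augmented matrix:
R1 ← R1 / (1/2).
R2 ← R2 − 2/3·R1.
R3 ← R3 + 1/2·R1.
R2 ← R2 / (11/12).
R1 ← R1 + 4·R2.
R3 ← R3 + 5/3·R2.
R3 ← R3 / (41/33).
R1 ← R1 − 90/11·R3.
R2 ← R2 − 28/11·R3.
Reading off the reduced rows gives x_1 = -3/5, x_2 = -1/4, x_3 = 0.

x_1 = -3/5, x_2 = -1/4, x_3 = 0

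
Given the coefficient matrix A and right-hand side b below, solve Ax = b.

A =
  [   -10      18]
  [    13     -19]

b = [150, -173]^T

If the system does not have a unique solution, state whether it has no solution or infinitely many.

x_1 = -6, x_2 = 5

Row-reduce the augmented matrix:
R1 ← R1 / (-10).
R2 ← R2 − 13·R1.
R2 ← R2 / (22/5).
R1 ← R1 + 9/5·R2.
Reading off the reduced rows gives x_1 = -6, x_2 = 5.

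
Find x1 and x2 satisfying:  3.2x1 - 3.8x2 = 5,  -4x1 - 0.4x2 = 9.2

x1 = -2, x2 = -3

Row-reduce the augmented matrix:
R1 ← R1 / (16/5).
R2 ← R2 + 4·R1.
R2 ← R2 / (-103/20).
R1 ← R1 + 19/16·R2.
Reading off the reduced rows gives x1 = -2, x2 = -3.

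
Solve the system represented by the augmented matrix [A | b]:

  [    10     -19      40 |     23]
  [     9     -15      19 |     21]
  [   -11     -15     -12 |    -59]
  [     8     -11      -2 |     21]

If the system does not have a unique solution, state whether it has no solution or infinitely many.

no solution

Row-reduce:
R1 ← R1 / (10).
R2 ← R2 − 9·R1.
R3 ← R3 + 11·R1.
R4 ← R4 − 8·R1.
R2 ← R2 / (21/10).
R1 ← R1 + 19/10·R2.
R3 ← R3 + 359/10·R2.
R4 ← R4 − 21/5·R2.
R3 ← R3 / (-5431/21).
R1 ← R1 + 239/21·R3.
R2 ← R2 + 170/21·R3.
Row 4 reduces to 0 = 2, a contradiction. The system is inconsistent.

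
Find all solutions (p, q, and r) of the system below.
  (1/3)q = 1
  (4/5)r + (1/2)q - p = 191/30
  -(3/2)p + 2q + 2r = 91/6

Row-reduce the augmented matrix:
Swap R1 and R2.
R1 ← R1 / (-1).
R3 ← R3 + 3/2·R1.
R2 ← R2 / (1/3).
R1 ← R1 + 1/2·R2.
R3 ← R3 − 5/4·R2.
R3 ← R3 / (4/5).
R1 ← R1 + 4/5·R3.
Reading off the reduced rows gives p = -3, q = 3, r = 7/3.

p = -3, q = 3, r = 7/3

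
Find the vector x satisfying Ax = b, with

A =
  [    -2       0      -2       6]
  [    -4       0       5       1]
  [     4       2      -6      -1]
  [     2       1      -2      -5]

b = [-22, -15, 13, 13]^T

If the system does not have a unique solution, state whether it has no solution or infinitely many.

Row-reduce the augmented matrix:
R1 ← R1 / (-2).
R2 ← R2 + 4·R1.
R3 ← R3 − 4·R1.
R4 ← R4 − 2·R1.
Swap R2 and R3.
R2 ← R2 / (2).
R4 ← R4 − 1·R2.
R3 ← R3 / (9).
R1 ← R1 − 1·R3.
R2 ← R2 + 5·R3.
R4 ← R4 − 1·R3.
R4 ← R4 / (-59/18).
R1 ← R1 + 16/9·R4.
R2 ← R2 + 11/18·R4.
R3 ← R3 + 11/9·R4.
Reading off the reduced rows gives x_1 = 6, x_2 = 0, x_3 = 2, x_4 = -1.

x_1 = 6, x_2 = 0, x_3 = 2, x_4 = -1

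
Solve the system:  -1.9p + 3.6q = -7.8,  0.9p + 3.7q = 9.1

Row-reduce the augmented matrix:
R1 ← R1 / (-19/10).
R2 ← R2 − 9/10·R1.
R2 ← R2 / (1027/190).
R1 ← R1 + 36/19·R2.
Reading off the reduced rows gives p = 6, q = 1.

p = 6, q = 1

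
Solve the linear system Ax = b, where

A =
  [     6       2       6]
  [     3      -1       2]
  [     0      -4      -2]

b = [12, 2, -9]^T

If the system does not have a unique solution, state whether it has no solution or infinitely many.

no solution

Row-reduce:
R1 ← R1 / (6).
R2 ← R2 − 3·R1.
R2 ← R2 / (-2).
R1 ← R1 − 1/3·R2.
R3 ← R3 + 4·R2.
Row 3 reduces to 0 = -1, a contradiction. The system is inconsistent.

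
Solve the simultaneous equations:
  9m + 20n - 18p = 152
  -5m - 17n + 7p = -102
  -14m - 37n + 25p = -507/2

no solution

Row-reduce:
R1 ← R1 / (9).
R2 ← R2 + 5·R1.
R3 ← R3 + 14·R1.
R2 ← R2 / (-53/9).
R1 ← R1 − 20/9·R2.
R3 ← R3 + 53/9·R2.
Row 3 reduces to 0 = 1/2, a contradiction. The system is inconsistent.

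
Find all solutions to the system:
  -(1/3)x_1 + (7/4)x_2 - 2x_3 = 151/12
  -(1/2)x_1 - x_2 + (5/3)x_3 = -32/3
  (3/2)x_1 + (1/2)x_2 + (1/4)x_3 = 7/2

Row-reduce the augmented matrix:
R1 ← R1 / (-1/3).
R2 ← R2 + 1/2·R1.
R3 ← R3 − 3/2·R1.
R2 ← R2 / (-29/8).
R1 ← R1 + 21/4·R2.
R3 ← R3 − 67/8·R2.
R3 ← R3 / (707/348).
R1 ← R1 + 22/29·R3.
R2 ← R2 + 112/87·R3.
Reading off the reduced rows gives x_1 = 2, x_2 = 3, x_3 = -4.

x_1 = 2, x_2 = 3, x_3 = -4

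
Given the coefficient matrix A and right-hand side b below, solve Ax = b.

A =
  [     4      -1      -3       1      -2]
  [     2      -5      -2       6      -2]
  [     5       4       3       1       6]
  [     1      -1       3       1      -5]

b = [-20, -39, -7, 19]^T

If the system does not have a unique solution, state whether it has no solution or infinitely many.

Row-reduce:
R1 ← R1 / (4).
R2 ← R2 − 2·R1.
R3 ← R3 − 5·R1.
R4 ← R4 − 1·R1.
R2 ← R2 / (-9/2).
R1 ← R1 + 1/4·R2.
R3 ← R3 − 21/4·R2.
R4 ← R4 + 3/4·R2.
R3 ← R3 / (37/6).
R1 ← R1 + 13/18·R3.
R2 ← R2 − 1/9·R3.
R4 ← R4 − 23/6·R3.
R4 ← R4 / (-4).
R1 ← R1 − 2/3·R4.
R2 ← R2 + 4/3·R4.
R3 ← R3 − 1·R4.
Rank is 4 with 5 unknowns, leaving x_5 free.

infinitely many solutions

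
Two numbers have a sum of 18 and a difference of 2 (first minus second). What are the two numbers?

Let x = first number, y = second number.
  x + y = 18
  x - y = 2
Row-reduce the augmented matrix:
R2 ← R2 − 1·R1.
R2 ← R2 / (-2).
R1 ← R1 − 1·R2.
Reading off the reduced rows gives x = 10, y = 8.

first number: 10, second number: 8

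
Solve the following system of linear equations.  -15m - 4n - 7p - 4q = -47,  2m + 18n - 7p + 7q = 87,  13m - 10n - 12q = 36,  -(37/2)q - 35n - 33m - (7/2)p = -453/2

Row-reduce:
R1 ← R1 / (-15).
R2 ← R2 − 2·R1.
R3 ← R3 − 13·R1.
R4 ← R4 + 33·R1.
R2 ← R2 / (262/15).
R1 ← R1 − 4/15·R2.
R3 ← R3 + 202/15·R2.
R4 ← R4 + 131/5·R2.
R3 ← R3 / (-1596/131).
R1 ← R1 − 77/131·R3.
R2 ← R2 + 119/262·R3.
Row 4 reduces to 0 = -2, a contradiction. The system is inconsistent.

no solution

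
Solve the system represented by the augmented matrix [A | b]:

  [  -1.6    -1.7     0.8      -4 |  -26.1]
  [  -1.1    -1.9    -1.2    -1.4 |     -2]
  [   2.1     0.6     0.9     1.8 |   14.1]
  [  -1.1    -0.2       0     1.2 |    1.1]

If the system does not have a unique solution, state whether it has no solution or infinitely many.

x_1 = 5, x_2 = -3, x_3 = -4, x_4 = 5

Row-reduce the augmented matrix:
R1 ← R1 / (-8/5).
R2 ← R2 + 11/10·R1.
R3 ← R3 − 21/10·R1.
R4 ← R4 + 11/10·R1.
R2 ← R2 / (-117/160).
R1 ← R1 − 17/16·R2.
R3 ← R3 + 261/160·R2.
R4 ← R4 − 31/32·R2.
R3 ← R3 / (761/130).
R1 ← R1 + 356/117·R3.
R2 ← R2 − 280/117·R3.
R4 ← R4 + 1678/585·R3.
R4 ← R4 / (29363/11415).
R1 ← R1 − 2518/2283·R4.
R2 ← R2 − 1816/2283·R4.
R3 ← R3 + 840/761·R4.
Reading off the reduced rows gives x_1 = 5, x_2 = -3, x_3 = -4, x_4 = 5.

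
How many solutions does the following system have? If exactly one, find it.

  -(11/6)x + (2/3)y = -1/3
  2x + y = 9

x = 2, y = 5

From equation 2: y = 9 − 2·x.
Substitute into equation 1 and solve: x = 2.
Then y = 5.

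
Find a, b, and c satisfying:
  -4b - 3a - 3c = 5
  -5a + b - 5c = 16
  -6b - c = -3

Row-reduce the augmented matrix:
R1 ← R1 / (-3).
R2 ← R2 + 5·R1.
R2 ← R2 / (23/3).
R1 ← R1 − 4/3·R2.
R3 ← R3 + 6·R2.
R3 ← R3 / (-1).
R1 ← R1 − 1·R3.
Reading off the reduced rows gives a = 0, b = 1, c = -3.

a = 0, b = 1, c = -3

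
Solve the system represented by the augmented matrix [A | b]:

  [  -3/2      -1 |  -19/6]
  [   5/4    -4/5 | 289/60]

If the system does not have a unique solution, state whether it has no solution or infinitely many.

x_1 = 3, x_2 = -4/3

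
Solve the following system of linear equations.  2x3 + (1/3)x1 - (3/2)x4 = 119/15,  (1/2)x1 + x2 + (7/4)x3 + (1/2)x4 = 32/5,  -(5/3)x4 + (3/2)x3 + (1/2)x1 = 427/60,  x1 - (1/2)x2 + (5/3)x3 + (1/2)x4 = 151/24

x1 = 5/2, x2 = 3/4, x3 = 14/5, x4 = -1

Row-reduce the augmented matrix:
R1 ← R1 / (1/3).
R2 ← R2 − 1/2·R1.
R3 ← R3 − 1/2·R1.
R4 ← R4 − 1·R1.
R4 ← R4 + 1/2·R2.
R3 ← R3 / (-3/2).
R1 ← R1 − 6·R3.
R2 ← R2 + 5/4·R3.
R4 ← R4 + 119/24·R3.
R4 ← R4 / (1921/432).
R1 ← R1 + 13/6·R4.
R2 ← R2 − 163/72·R4.
R3 ← R3 + 7/18·R4.
Reading off the reduced rows gives x1 = 5/2, x2 = 3/4, x3 = 14/5, x4 = -1.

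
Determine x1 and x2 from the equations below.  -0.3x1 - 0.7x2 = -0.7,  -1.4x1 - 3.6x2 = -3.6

Row-reduce the augmented matrix:
R1 ← R1 / (-3/10).
R2 ← R2 + 7/5·R1.
R2 ← R2 / (-1/3).
R1 ← R1 − 7/3·R2.
Reading off the reduced rows gives x1 = 0, x2 = 1.

x1 = 0, x2 = 1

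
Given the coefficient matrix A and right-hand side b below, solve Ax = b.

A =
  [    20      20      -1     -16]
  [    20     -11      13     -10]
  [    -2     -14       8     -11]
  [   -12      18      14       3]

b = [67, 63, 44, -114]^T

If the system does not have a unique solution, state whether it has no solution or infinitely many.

x_1 = 2, x_2 = -2, x_3 = -3, x_4 = -4

Row-reduce the augmented matrix:
R1 ← R1 / (20).
R2 ← R2 − 20·R1.
R3 ← R3 + 2·R1.
R4 ← R4 + 12·R1.
R2 ← R2 / (-31).
R1 ← R1 − 1·R2.
R3 ← R3 + 12·R2.
R4 ← R4 − 30·R2.
R3 ← R3 / (769/310).
R1 ← R1 − 249/620·R3.
R2 ← R2 + 14/31·R3.
R4 ← R4 − 4177/155·R3.
R4 ← R4 / (124053/769).
R1 ← R1 − 2783/1538·R4.
R2 ← R2 + 2238/769·R4.
R3 ← R3 + 4626/769·R4.
Reading off the reduced rows gives x_1 = 2, x_2 = -2, x_3 = -3, x_4 = -4.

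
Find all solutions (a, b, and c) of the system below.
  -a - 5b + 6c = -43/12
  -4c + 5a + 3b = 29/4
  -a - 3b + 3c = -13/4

Row-reduce the augmented matrix:
R1 ← R1 / (-1).
R2 ← R2 − 5·R1.
R3 ← R3 + 1·R1.
R2 ← R2 / (-22).
R1 ← R1 − 5·R2.
R3 ← R3 − 2·R2.
R3 ← R3 / (-7/11).
R1 ← R1 + 1/11·R3.
R2 ← R2 + 13/11·R3.
Reading off the reduced rows gives a = 5/4, b = 5/3, c = 1.

a = 5/4, b = 5/3, c = 1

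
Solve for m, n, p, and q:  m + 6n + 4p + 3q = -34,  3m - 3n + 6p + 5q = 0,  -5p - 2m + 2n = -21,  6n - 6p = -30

m = 4, n = -4, p = 1, q = -6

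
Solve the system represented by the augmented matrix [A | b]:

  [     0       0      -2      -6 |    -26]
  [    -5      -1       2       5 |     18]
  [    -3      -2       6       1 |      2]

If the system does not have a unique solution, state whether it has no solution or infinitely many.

infinitely many solutions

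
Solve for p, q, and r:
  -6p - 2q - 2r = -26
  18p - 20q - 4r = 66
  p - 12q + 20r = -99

Row-reduce the augmented matrix:
R1 ← R1 / (-6).
R2 ← R2 − 18·R1.
R3 ← R3 − 1·R1.
R2 ← R2 / (-26).
R1 ← R1 − 1/3·R2.
R3 ← R3 + 37/3·R2.
R3 ← R3 / (952/39).
R1 ← R1 − 8/39·R3.
R2 ← R2 − 5/13·R3.
Reading off the reduced rows gives p = 5, q = 2, r = -4.

p = 5, q = 2, r = -4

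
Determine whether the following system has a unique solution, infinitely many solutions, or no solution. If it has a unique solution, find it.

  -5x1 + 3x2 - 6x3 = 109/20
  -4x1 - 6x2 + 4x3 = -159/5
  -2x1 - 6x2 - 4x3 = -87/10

x1 = 11/4, x2 = 2, x3 = -11/5

Row-reduce the augmented matrix:
R1 ← R1 / (-5).
R2 ← R2 + 4·R1.
R3 ← R3 + 2·R1.
R2 ← R2 / (-42/5).
R1 ← R1 + 3/5·R2.
R3 ← R3 + 36/5·R2.
R3 ← R3 / (-64/7).
R1 ← R1 − 4/7·R3.
R2 ← R2 + 22/21·R3.
Reading off the reduced rows gives x1 = 11/4, x2 = 2, x3 = -11/5.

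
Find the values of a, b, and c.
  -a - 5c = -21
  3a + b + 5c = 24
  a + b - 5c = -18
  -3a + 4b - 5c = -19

a = 1, b = 1, c = 4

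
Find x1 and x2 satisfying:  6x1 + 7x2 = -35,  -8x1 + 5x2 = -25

x1 = 0, x2 = -5

Row-reduce the augmented matrix:
R1 ← R1 / (6).
R2 ← R2 + 8·R1.
R2 ← R2 / (43/3).
R1 ← R1 − 7/6·R2.
Reading off the reduced rows gives x1 = 0, x2 = -5.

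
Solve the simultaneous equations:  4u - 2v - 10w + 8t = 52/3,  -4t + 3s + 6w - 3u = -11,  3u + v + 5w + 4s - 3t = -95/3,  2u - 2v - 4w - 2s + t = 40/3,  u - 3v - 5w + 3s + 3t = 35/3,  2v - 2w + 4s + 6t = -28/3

Row-reduce the augmented matrix:
R1 ← R1 / (4).
R2 ← R2 + 3·R1.
R3 ← R3 − 3·R1.
R4 ← R4 − 2·R1.
R5 ← R5 − 1·R1.
R2 ← R2 / (-3/2).
R1 ← R1 + 1/2·R2.
R3 ← R3 − 5/2·R2.
R4 ← R4 + 1·R2.
R5 ← R5 + 5/2·R2.
R6 ← R6 − 2·R2.
R3 ← R3 / (10).
R1 ← R1 + 2·R3.
R2 ← R2 − 1·R3.
R4 ← R4 − 2·R3.
R6 ← R6 + 4·R3.
R4 ← R4 / (-29/5).
R1 ← R1 − 4/5·R4.
R2 ← R2 + 29/10·R4.
R3 ← R3 − 9/10·R4.
R5 ← R5 + 2·R4.
R6 ← R6 − 58/5·R4.
R5 ← R5 / (-107/87).
R1 ← R1 + 7/29·R5.
R2 ← R2 − 5/6·R5.
R3 ← R3 + 185/174·R5.
R4 ← R4 − 16/29·R5.
R6 reduces to 0 = 0, so the extra equation is consistent.
Reading off the reduced rows gives u = -3, v = -3, w = -7/3, s = -2, t = 0.

u = -3, v = -3, w = -7/3, s = -2, t = 0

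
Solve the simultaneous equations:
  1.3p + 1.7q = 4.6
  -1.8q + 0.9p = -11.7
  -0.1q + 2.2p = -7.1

Row-reduce the augmented matrix:
R1 ← R1 / (13/10).
R2 ← R2 − 9/10·R1.
R3 ← R3 − 11/5·R1.
R2 ← R2 / (-387/130).
R1 ← R1 − 17/13·R2.
R3 ← R3 + 387/130·R2.
R3 reduces to 0 = 0, so the extra equation is consistent.
Reading off the reduced rows gives p = -3, q = 5.

p = -3, q = 5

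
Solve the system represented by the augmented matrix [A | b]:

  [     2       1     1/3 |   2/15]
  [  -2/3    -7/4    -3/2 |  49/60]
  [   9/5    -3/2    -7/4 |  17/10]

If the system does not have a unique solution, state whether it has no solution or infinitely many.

x_1 = 1/2, x_2 = -1, x_3 = 2/5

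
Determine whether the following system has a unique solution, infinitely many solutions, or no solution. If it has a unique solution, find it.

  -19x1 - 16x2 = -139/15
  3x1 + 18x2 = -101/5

x1 = 5/3, x2 = -7/5

Row-reduce the augmented matrix:
R1 ← R1 / (-19).
R2 ← R2 − 3·R1.
R2 ← R2 / (294/19).
R1 ← R1 − 16/19·R2.
Reading off the reduced rows gives x1 = 5/3, x2 = -7/5.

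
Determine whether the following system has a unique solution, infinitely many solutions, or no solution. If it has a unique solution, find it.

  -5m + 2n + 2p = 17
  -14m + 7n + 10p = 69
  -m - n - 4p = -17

no solution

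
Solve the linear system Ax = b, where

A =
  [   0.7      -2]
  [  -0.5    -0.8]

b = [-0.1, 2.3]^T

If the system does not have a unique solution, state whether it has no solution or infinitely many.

Row-reduce the augmented matrix:
R1 ← R1 / (7/10).
R2 ← R2 + 1/2·R1.
R2 ← R2 / (-78/35).
R1 ← R1 + 20/7·R2.
Reading off the reduced rows gives x_1 = -3, x_2 = -1.

x_1 = -3, x_2 = -1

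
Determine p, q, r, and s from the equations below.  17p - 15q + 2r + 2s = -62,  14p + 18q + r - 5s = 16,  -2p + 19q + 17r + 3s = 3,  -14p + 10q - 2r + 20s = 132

Row-reduce the augmented matrix:
R1 ← R1 / (17).
R2 ← R2 − 14·R1.
R3 ← R3 + 2·R1.
R4 ← R4 + 14·R1.
R2 ← R2 / (516/17).
R1 ← R1 + 15/17·R2.
R3 ← R3 − 293/17·R2.
R4 ← R4 + 40/17·R2.
R3 ← R3 / (9083/516).
R1 ← R1 − 17/172·R3.
R2 ← R2 + 11/516·R3.
R4 ← R4 + 52/129·R3.
R4 ← R4 / (193398/9083).
R1 ← R1 + 1044/9083·R4.
R2 ← R2 + 1912/9083·R4.
R3 ← R3 − 3617/9083·R4.
Reading off the reduced rows gives p = -1, q = 3, r = -4, s = 4.

p = -1, q = 3, r = -4, s = 4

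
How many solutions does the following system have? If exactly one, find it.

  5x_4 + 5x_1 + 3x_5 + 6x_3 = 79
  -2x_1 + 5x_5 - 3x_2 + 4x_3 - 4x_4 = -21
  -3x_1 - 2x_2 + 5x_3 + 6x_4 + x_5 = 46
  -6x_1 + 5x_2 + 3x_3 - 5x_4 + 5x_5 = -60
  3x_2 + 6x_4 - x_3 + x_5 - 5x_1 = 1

x_1 = 5, x_2 = -1, x_3 = 5, x_4 = 6, x_5 = -2

Row-reduce the augmented matrix:
R1 ← R1 / (5).
R2 ← R2 + 2·R1.
R3 ← R3 + 3·R1.
R4 ← R4 + 6·R1.
R5 ← R5 + 5·R1.
R2 ← R2 / (-3).
R3 ← R3 + 2·R2.
R4 ← R4 − 5·R2.
R5 ← R5 − 3·R2.
R3 ← R3 / (13/3).
R1 ← R1 − 6/5·R3.
R2 ← R2 + 32/15·R3.
R4 ← R4 − 313/15·R3.
R5 ← R5 − 57/5·R3.
R4 ← R4 / (-3386/65).
R1 ← R1 + 121/65·R4.
R2 ← R2 − 374/65·R4.
R3 ← R3 − 31/13·R4.
R5 ← R5 + 1182/65·R4.
R5 ← R5 / (8223/1693).
R1 ← R1 − 107/1693·R5.
R2 ← R2 − 131/1693·R5.
R3 ← R3 − 1444/1693·R5.
R4 ← R4 + 824/1693·R5.
Reading off the reduced rows gives x_1 = 5, x_2 = -1, x_3 = 5, x_4 = 6, x_5 = -2.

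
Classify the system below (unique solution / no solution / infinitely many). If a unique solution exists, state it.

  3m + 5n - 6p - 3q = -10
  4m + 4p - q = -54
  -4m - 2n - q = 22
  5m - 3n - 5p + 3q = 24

m = -6, n = -2, p = -6, q = 6

Row-reduce the augmented matrix:
R1 ← R1 / (3).
R2 ← R2 − 4·R1.
R3 ← R3 + 4·R1.
R4 ← R4 − 5·R1.
R2 ← R2 / (-20/3).
R1 ← R1 − 5/3·R2.
R3 ← R3 − 14/3·R2.
R4 ← R4 + 34/3·R2.
R3 ← R3 / (2/5).
R1 ← R1 − 1·R3.
R2 ← R2 + 9/5·R3.
R4 ← R4 + 77/5·R3.
R4 ← R4 / (-435/4).
R1 ← R1 − 7·R4.
R2 ← R2 + 27/2·R4.
R3 ← R3 + 29/4·R4.
Reading off the reduced rows gives m = -6, n = -2, p = -6, q = 6.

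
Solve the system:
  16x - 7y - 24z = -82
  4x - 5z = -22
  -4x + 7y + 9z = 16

Row-reduce:
R1 ← R1 / (16).
R2 ← R2 − 4·R1.
R3 ← R3 + 4·R1.
R2 ← R2 / (7/4).
R1 ← R1 + 7/16·R2.
R3 ← R3 − 21/4·R2.
Rank is 2 with 3 unknowns, leaving z free.

infinitely many solutions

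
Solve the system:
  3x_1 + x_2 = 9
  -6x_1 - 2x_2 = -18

Row-reduce:
R1 ← R1 / (3).
R2 ← R2 + 6·R1.
Rank is 1 with 2 unknowns, leaving x_2 free.

infinitely many solutions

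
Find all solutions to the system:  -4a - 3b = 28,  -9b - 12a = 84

Row-reduce:
R1 ← R1 / (-4).
R2 ← R2 + 12·R1.
Rank is 1 with 2 unknowns, leaving b free.

infinitely many solutions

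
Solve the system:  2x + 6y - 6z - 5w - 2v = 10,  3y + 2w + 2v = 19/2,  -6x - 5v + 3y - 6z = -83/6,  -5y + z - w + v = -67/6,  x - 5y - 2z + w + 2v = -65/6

x = 2, y = 5/2, z = 1, w = 1/3, v = 2/3

Row-reduce the augmented matrix:
R1 ← R1 / (2).
R3 ← R3 + 6·R1.
R5 ← R5 − 1·R1.
R2 ← R2 / (3).
R1 ← R1 − 3·R2.
R3 ← R3 − 21·R2.
R4 ← R4 + 5·R2.
R5 ← R5 + 8·R2.
R3 ← R3 / (-24).
R1 ← R1 + 3·R3.
R4 ← R4 − 1·R3.
R5 ← R5 − 1·R3.
R4 ← R4 / (9/8).
R1 ← R1 + 7/8·R4.
R2 ← R2 − 2/3·R4.
R3 ← R3 − 29/24·R4.
R5 ← R5 − 61/8·R4.
R5 ← R5 / (-811/54).
R1 ← R1 − 145/54·R5.
R2 ← R2 + 104/81·R5.
R3 ← R3 + 202/81·R5.
R4 ← R4 − 79/27·R5.
Reading off the reduced rows gives x = 2, y = 5/2, z = 1, w = 1/3, v = 2/3.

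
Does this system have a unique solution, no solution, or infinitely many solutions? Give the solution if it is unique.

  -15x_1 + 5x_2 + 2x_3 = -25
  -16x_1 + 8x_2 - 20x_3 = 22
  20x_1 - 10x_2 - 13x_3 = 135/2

x_1 = 1/2, x_2 = -5/2, x_3 = -5/2

Row-reduce the augmented matrix:
R1 ← R1 / (-15).
R2 ← R2 + 16·R1.
R3 ← R3 − 20·R1.
R2 ← R2 / (8/3).
R1 ← R1 + 1/3·R2.
R3 ← R3 + 10/3·R2.
R3 ← R3 / (-38).
R1 ← R1 + 29/10·R3.
R2 ← R2 + 83/10·R3.
Reading off the reduced rows gives x_1 = 1/2, x_2 = -5/2, x_3 = -5/2.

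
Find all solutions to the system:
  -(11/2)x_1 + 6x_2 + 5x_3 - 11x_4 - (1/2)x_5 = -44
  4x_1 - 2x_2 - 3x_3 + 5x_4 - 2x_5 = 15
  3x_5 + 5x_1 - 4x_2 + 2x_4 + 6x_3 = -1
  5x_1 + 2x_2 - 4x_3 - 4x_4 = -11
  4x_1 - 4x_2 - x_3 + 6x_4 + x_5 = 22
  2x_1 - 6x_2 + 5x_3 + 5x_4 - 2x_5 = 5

Row-reduce:
R1 ← R1 / (-11/2).
R2 ← R2 − 4·R1.
R3 ← R3 − 5·R1.
R4 ← R4 − 5·R1.
R5 ← R5 − 4·R1.
R6 ← R6 − 2·R1.
R2 ← R2 / (26/11).
R1 ← R1 + 12/11·R2.
R3 ← R3 − 16/11·R2.
R4 ← R4 − 82/11·R2.
R5 ← R5 − 4/11·R2.
R6 ← R6 + 42/11·R2.
R3 ← R3 / (132/13).
R1 ← R1 + 8/13·R3.
R2 ← R2 − 7/26·R3.
R4 ← R4 + 19/13·R3.
R5 ← R5 − 33/13·R3.
R6 ← R6 − 102/13·R3.
R4 ← R4 / (-179/33).
R1 ← R1 − 8/33·R4.
R2 ← R2 + 73/66·R4.
R3 ← R3 + 20/33·R4.
R6 ← R6 − 10/11·R4.
Swap R5 and R6.
R5 ← R5 / (-1400/179).
R1 ← R1 + 75/179·R5.
R2 ← R2 + 949/358·R5.
R3 ← R3 + 81/179·R5.
R4 ← R4 + 250/179·R5.
Row 6 reduces to 0 = 1/4, a contradiction. The system is inconsistent.

no solution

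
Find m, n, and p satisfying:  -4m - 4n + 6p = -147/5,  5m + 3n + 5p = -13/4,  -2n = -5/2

m = 8/5, n = 5/4, p = -3

Row-reduce the augmented matrix:
R1 ← R1 / (-4).
R2 ← R2 − 5·R1.
R2 ← R2 / (-2).
R1 ← R1 − 1·R2.
R3 ← R3 + 2·R2.
R3 ← R3 / (-25/2).
R1 ← R1 − 19/4·R3.
R2 ← R2 + 25/4·R3.
Reading off the reduced rows gives m = 8/5, n = 5/4, p = -3.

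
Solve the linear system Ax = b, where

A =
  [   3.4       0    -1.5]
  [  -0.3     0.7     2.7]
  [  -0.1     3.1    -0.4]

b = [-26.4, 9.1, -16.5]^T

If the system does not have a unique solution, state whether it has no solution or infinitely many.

x_1 = -6, x_2 = -5, x_3 = 4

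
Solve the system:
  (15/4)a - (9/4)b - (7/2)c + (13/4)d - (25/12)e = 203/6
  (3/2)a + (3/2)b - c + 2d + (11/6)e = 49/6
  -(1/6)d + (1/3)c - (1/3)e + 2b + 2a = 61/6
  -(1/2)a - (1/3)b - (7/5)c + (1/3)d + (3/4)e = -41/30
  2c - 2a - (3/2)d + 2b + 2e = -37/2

Row-reduce:
R1 ← R1 / (15/4).
R2 ← R2 − 3/2·R1.
R3 ← R3 − 2·R1.
R4 ← R4 + 1/2·R1.
R5 ← R5 + 2·R1.
R2 ← R2 / (12/5).
R1 ← R1 + 3/5·R2.
R3 ← R3 − 16/5·R2.
R4 ← R4 + 19/30·R2.
R5 ← R5 − 4/5·R2.
R3 ← R3 / (5/3).
R1 ← R1 + 5/6·R3.
R2 ← R2 − 1/6·R3.
R4 ← R4 + 317/180·R3.
R4 ← R4 / (-817/400).
R1 ← R1 + 3/8·R4.
R2 ← R2 − 23/40·R4.
R3 ← R3 + 17/10·R4.
Row 5 reduces to 0 = 4/3, a contradiction. The system is inconsistent.

no solution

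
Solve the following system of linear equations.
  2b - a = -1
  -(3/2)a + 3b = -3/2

Row-reduce:
R1 ← R1 / (-1).
R2 ← R2 + 3/2·R1.
Rank is 1 with 2 unknowns, leaving b free.

infinitely many solutions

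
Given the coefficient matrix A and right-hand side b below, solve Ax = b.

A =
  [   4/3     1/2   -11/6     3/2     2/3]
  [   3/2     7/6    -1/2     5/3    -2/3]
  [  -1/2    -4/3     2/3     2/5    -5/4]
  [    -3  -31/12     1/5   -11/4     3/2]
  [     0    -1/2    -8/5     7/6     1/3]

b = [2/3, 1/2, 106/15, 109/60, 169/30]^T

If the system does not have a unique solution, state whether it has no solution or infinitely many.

infinitely many solutions

Row-reduce:
R1 ← R1 / (4/3).
R2 ← R2 − 3/2·R1.
R3 ← R3 + 1/2·R1.
R4 ← R4 + 3·R1.
R2 ← R2 / (29/48).
R1 ← R1 − 3/8·R2.
R3 ← R3 + 55/48·R2.
R4 ← R4 + 35/24·R2.
R5 ← R5 + 1/2·R2.
R3 ← R3 / (256/87).
R1 ← R1 + 68/29·R3.
R2 ← R2 − 75/29·R3.
R4 ← R4 + 89/580·R3.
R5 ← R5 + 89/290·R3.
R4 ← R4 / (95669/153600).
R1 ← R1 − 1199/640·R4.
R2 ← R2 + 433/512·R4.
R3 ← R3 − 803/2560·R4.
R5 ← R5 − 95669/76800·R4.
Rank is 4 with 5 unknowns, leaving x_5 free.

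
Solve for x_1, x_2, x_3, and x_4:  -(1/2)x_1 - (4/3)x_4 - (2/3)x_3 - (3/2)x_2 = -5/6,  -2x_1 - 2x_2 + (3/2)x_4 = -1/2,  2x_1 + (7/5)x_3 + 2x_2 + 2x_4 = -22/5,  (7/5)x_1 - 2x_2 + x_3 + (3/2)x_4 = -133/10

x_1 = -2, x_2 = 3, x_3 = -6, x_4 = 1

Row-reduce the augmented matrix:
R1 ← R1 / (-1/2).
R2 ← R2 + 2·R1.
R3 ← R3 − 2·R1.
R4 ← R4 − 7/5·R1.
R2 ← R2 / (4).
R1 ← R1 − 3·R2.
R3 ← R3 + 4·R2.
R4 ← R4 + 31/5·R2.
R3 ← R3 / (7/5).
R1 ← R1 + 2/3·R3.
R2 ← R2 − 2/3·R3.
R4 ← R4 − 49/15·R3.
R4 ← R4 / (23/120).
R1 ← R1 + 19/24·R4.
R2 ← R2 − 1/24·R4.
R3 ← R3 − 5/2·R4.
Reading off the reduced rows gives x_1 = -2, x_2 = 3, x_3 = -6, x_4 = 1.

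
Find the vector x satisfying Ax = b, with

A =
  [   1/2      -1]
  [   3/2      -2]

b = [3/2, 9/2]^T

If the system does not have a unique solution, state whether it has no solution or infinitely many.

x_1 = 3, x_2 = 0

From equation 1: x_2 = -3/2 + 1/2·x_1.
Substitute into equation 2 and solve: x_1 = 3.
Then x_2 = 0.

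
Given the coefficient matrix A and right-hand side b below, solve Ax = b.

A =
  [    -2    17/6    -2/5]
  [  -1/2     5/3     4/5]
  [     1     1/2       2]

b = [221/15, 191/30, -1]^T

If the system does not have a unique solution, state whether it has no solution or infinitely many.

Row-reduce:
R1 ← R1 / (-2).
R2 ← R2 + 1/2·R1.
R3 ← R3 − 1·R1.
R2 ← R2 / (23/24).
R1 ← R1 + 17/12·R2.
R3 ← R3 − 23/12·R2.
Row 3 reduces to 0 = 1, a contradiction. The system is inconsistent.

no solution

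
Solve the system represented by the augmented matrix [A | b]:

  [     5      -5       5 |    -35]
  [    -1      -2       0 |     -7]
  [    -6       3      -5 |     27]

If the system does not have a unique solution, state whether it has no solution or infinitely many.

Row-reduce:
R1 ← R1 / (5).
R2 ← R2 + 1·R1.
R3 ← R3 + 6·R1.
R2 ← R2 / (-3).
R1 ← R1 + 1·R2.
R3 ← R3 + 3·R2.
Row 3 reduces to 0 = -1, a contradiction. The system is inconsistent.

no solution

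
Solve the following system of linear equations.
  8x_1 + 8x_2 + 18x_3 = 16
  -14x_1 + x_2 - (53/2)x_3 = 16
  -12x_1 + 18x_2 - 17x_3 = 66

Row-reduce:
R1 ← R1 / (8).
R2 ← R2 + 14·R1.
R3 ← R3 + 12·R1.
R2 ← R2 / (15).
R1 ← R1 − 1·R2.
R3 ← R3 − 30·R2.
Row 3 reduces to 0 = 2, a contradiction. The system is inconsistent.

no solution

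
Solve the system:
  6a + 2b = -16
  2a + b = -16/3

From equation 2: b = -16/3 − 2·a.
Substitute into equation 1 and solve: a = -8/3.
Then b = 0.

a = -8/3, b = 0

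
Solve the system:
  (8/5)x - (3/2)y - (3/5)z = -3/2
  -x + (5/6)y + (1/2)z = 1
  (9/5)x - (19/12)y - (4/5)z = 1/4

Row-reduce:
R1 ← R1 / (8/5).
R2 ← R2 + 1·R1.
R3 ← R3 − 9/5·R1.
R2 ← R2 / (-5/48).
R1 ← R1 + 15/16·R2.
R3 ← R3 − 5/48·R2.
Row 3 reduces to 0 = 2, a contradiction. The system is inconsistent.

no solution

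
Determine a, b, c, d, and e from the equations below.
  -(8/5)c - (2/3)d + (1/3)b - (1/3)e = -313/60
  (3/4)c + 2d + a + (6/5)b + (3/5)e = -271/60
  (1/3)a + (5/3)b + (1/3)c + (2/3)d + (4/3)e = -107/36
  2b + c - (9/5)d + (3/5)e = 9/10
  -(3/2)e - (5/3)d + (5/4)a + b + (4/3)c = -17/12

a = -8/3, b = -9/4, c = 3, d = -1, e = 1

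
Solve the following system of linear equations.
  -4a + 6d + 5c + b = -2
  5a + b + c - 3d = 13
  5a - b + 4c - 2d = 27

infinitely many solutions

Row-reduce:
R1 ← R1 / (-4).
R2 ← R2 − 5·R1.
R3 ← R3 − 5·R1.
R2 ← R2 / (9/4).
R1 ← R1 + 1/4·R2.
R3 ← R3 − 1/4·R2.
R3 ← R3 / (85/9).
R1 ← R1 + 4/9·R3.
R2 ← R2 − 29/9·R3.
Rank is 3 with 4 unknowns, leaving d free.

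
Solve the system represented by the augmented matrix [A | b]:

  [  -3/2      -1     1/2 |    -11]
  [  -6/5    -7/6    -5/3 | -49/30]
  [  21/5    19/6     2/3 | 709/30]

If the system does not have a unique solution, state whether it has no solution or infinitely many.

infinitely many solutions

Row-reduce:
R1 ← R1 / (-3/2).
R2 ← R2 + 6/5·R1.
R3 ← R3 − 21/5·R1.
R2 ← R2 / (-11/30).
R1 ← R1 − 2/3·R2.
R3 ← R3 − 11/30·R2.
Rank is 2 with 3 unknowns, leaving x_3 free.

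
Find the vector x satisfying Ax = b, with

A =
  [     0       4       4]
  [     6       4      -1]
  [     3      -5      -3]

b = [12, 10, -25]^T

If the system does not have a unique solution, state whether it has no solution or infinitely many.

Row-reduce the augmented matrix:
Swap R1 and R2.
R1 ← R1 / (6).
R3 ← R3 − 3·R1.
R2 ← R2 / (4).
R1 ← R1 − 2/3·R2.
R3 ← R3 + 7·R2.
R3 ← R3 / (9/2).
R1 ← R1 + 5/6·R3.
R2 ← R2 − 1·R3.
Reading off the reduced rows gives x_1 = -2, x_2 = 5, x_3 = -2.

x_1 = -2, x_2 = 5, x_3 = -2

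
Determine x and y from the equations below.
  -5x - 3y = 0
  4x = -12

x = -3, y = 5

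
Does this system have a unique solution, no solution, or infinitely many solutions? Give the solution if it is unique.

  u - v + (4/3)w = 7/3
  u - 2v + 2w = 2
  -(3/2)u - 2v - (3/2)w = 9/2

u = 6, v = -3, w = -5

Row-reduce the augmented matrix:
R2 ← R2 − 1·R1.
R3 ← R3 + 3/2·R1.
R2 ← R2 / (-1).
R1 ← R1 + 1·R2.
R3 ← R3 + 7/2·R2.
R3 ← R3 / (-11/6).
R1 ← R1 − 2/3·R3.
R2 ← R2 + 2/3·R3.
Reading off the reduced rows gives u = 6, v = -3, w = -5.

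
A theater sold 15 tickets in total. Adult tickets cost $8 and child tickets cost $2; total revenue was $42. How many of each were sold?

adult tickets: 2, child tickets: 13

Let a = adult tickets, c = child tickets.
  a + c = 15
  8a + 2c = 42
From equation 1: a = 15 − c.
Substitute into equation 2 and solve: c = 13.
Then a = 2.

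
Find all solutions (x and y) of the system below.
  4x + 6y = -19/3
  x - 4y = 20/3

From equation 2: x = 20/3 + 4·y.
Substitute into equation 1 and solve: y = -3/2.
Then x = 2/3.

x = 2/3, y = -3/2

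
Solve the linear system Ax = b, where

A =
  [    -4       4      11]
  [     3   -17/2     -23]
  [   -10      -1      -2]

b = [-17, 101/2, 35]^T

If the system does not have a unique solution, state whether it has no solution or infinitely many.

Row-reduce:
R1 ← R1 / (-4).
R2 ← R2 − 3·R1.
R3 ← R3 + 10·R1.
R2 ← R2 / (-11/2).
R1 ← R1 + 1·R2.
R3 ← R3 + 11·R2.
Row 3 reduces to 0 = 2, a contradiction. The system is inconsistent.

no solution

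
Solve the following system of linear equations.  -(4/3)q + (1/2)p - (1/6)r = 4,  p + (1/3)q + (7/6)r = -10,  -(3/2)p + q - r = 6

Row-reduce:
R1 ← R1 / (1/2).
R2 ← R2 − 1·R1.
R3 ← R3 + 3/2·R1.
R2 ← R2 / (3).
R1 ← R1 + 8/3·R2.
R3 ← R3 + 3·R2.
Rank is 2 with 3 unknowns, leaving r free.

infinitely many solutions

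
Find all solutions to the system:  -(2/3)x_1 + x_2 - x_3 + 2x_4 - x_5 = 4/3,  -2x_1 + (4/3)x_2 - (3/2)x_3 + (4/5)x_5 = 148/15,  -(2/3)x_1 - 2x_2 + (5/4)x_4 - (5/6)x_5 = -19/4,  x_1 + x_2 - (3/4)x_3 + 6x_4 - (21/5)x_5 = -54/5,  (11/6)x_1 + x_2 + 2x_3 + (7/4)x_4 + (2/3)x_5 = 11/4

infinitely many solutions

Row-reduce:
R1 ← R1 / (-2/3).
R2 ← R2 + 2·R1.
R3 ← R3 + 2/3·R1.
R4 ← R4 − 1·R1.
R5 ← R5 − 11/6·R1.
R2 ← R2 / (-5/3).
R1 ← R1 + 3/2·R2.
R3 ← R3 + 3·R2.
R4 ← R4 − 5/2·R2.
R5 ← R5 − 15/4·R2.
R3 ← R3 / (-17/10).
R1 ← R1 − 3/20·R3.
R2 ← R2 + 9/10·R3.
R5 ← R5 − 21/8·R3.
Swap R4 and R5.
R4 ← R4 / (2521/272).
R1 ← R1 − 447/136·R4.
R2 ← R2 + 117/68·R4.
R3 ← R3 + 201/34·R4.
Rank is 4 with 5 unknowns, leaving x_5 free.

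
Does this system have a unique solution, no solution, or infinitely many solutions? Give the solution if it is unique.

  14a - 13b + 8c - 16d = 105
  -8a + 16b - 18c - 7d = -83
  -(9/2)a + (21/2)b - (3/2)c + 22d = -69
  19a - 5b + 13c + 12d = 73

no solution

Row-reduce:
R1 ← R1 / (14).
R2 ← R2 + 8·R1.
R3 ← R3 + 9/2·R1.
R4 ← R4 − 19·R1.
R2 ← R2 / (60/7).
R1 ← R1 + 13/14·R2.
R3 ← R3 − 177/28·R2.
R4 ← R4 − 177/14·R2.
R3 ← R3 / (439/40).
R1 ← R1 + 53/60·R3.
R2 ← R2 + 47/30·R3.
R4 ← R4 − 439/20·R3.
Row 4 reduces to 0 = 1, a contradiction. The system is inconsistent.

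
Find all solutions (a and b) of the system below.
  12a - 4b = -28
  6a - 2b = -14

infinitely many solutions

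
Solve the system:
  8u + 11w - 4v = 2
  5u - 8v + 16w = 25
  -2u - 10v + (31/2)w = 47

Row-reduce:
R1 ← R1 / (8).
R2 ← R2 − 5·R1.
R3 ← R3 + 2·R1.
R2 ← R2 / (-11/2).
R1 ← R1 + 1/2·R2.
R3 ← R3 + 11·R2.
Rank is 2 with 3 unknowns, leaving w free.

infinitely many solutions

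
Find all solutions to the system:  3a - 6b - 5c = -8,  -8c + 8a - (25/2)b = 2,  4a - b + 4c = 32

no solution

Row-reduce:
R1 ← R1 / (3).
R2 ← R2 − 8·R1.
R3 ← R3 − 4·R1.
R2 ← R2 / (7/2).
R1 ← R1 + 2·R2.
R3 ← R3 − 7·R2.
Row 3 reduces to 0 = -4, a contradiction. The system is inconsistent.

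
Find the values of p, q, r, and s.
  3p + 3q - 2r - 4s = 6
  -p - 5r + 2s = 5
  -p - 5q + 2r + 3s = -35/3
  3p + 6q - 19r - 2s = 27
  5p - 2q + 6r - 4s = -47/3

Row-reduce the augmented matrix:
R1 ← R1 / (3).
R2 ← R2 + 1·R1.
R3 ← R3 + 1·R1.
R4 ← R4 − 3·R1.
R5 ← R5 − 5·R1.
R1 ← R1 − 1·R2.
R3 ← R3 + 4·R2.
R4 ← R4 − 3·R2.
R5 ← R5 + 7·R2.
R3 ← R3 / (-64/3).
R1 ← R1 − 5·R3.
R2 ← R2 + 17/3·R3.
R5 ← R5 + 91/3·R3.
Swap R4 and R5.
R4 ← R4 / (75/64).
R1 ← R1 + 63/64·R4.
R2 ← R2 + 31/64·R4.
R3 ← R3 + 13/64·R4.
R5 reduces to 0 = 0, so the extra equation is consistent.
Reading off the reduced rows gives p = -3, q = 1, r = -4/3, s = -7/3.

p = -3, q = 1, r = -4/3, s = -7/3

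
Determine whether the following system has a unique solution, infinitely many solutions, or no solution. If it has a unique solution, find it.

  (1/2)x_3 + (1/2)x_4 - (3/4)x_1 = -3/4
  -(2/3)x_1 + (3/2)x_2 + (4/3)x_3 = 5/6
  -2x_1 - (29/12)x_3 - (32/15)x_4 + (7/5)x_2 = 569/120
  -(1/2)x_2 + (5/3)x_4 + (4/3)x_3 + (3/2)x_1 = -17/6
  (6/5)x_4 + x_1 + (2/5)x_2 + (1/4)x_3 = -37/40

x_1 = 0, x_2 = 1, x_3 = -1/2, x_4 = -1

Row-reduce the augmented matrix:
R1 ← R1 / (-3/4).
R2 ← R2 + 2/3·R1.
R3 ← R3 + 2·R1.
R4 ← R4 − 3/2·R1.
R5 ← R5 − 1·R1.
R2 ← R2 / (3/2).
R3 ← R3 − 7/5·R2.
R4 ← R4 + 1/2·R2.
R5 ← R5 − 2/5·R2.
R3 ← R3 / (-2473/540).
R1 ← R1 + 2/3·R3.
R2 ← R2 − 16/27·R3.
R4 ← R4 − 71/27·R3.
R5 ← R5 − 367/540·R3.
R4 ← R4 / (5684/7419).
R1 ← R1 + 550/2473·R4.
R2 ← R2 + 5128/7419·R4.
R3 ← R3 − 1648/2473·R4.
R5 ← R5 − 11368/7419·R4.
R5 reduces to 0 = 0, so the extra equation is consistent.
Reading off the reduced rows gives x_1 = 0, x_2 = 1, x_3 = -1/2, x_4 = -1.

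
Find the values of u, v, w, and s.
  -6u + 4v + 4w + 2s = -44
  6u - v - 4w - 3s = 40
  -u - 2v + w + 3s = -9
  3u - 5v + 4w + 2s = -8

u = 2, v = -2, w = -5, s = -2

Row-reduce the augmented matrix:
R1 ← R1 / (-6).
R2 ← R2 − 6·R1.
R3 ← R3 + 1·R1.
R4 ← R4 − 3·R1.
R2 ← R2 / (3).
R1 ← R1 + 2/3·R2.
R3 ← R3 + 8/3·R2.
R4 ← R4 + 3·R2.
R3 ← R3 / (1/3).
R1 ← R1 + 2/3·R3.
R4 ← R4 − 6·R3.
R4 ← R4 / (-30).
R1 ← R1 − 3·R4.
R2 ← R2 + 1/3·R4.
R3 ← R3 − 16/3·R4.
Reading off the reduced rows gives u = 2, v = -2, w = -5, s = -2.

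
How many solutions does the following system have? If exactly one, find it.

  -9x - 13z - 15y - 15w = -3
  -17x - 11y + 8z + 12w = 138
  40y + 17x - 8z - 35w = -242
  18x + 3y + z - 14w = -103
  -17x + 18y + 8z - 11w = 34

Row-reduce the augmented matrix:
R1 ← R1 / (-9).
R2 ← R2 + 17·R1.
R3 ← R3 − 17·R1.
R4 ← R4 − 18·R1.
R5 ← R5 + 17·R1.
R2 ← R2 / (52/3).
R1 ← R1 − 5/3·R2.
R3 ← R3 − 35/3·R2.
R4 ← R4 + 27·R2.
R5 ← R5 − 139/3·R2.
R3 ← R3 / (-8497/156).
R1 ← R1 + 263/156·R3.
R2 ← R2 − 293/156·R3.
R4 ← R4 − 1337/52·R3.
R5 ← R5 + 8497/156·R3.
R4 ← R4 / (-202946/8497).
R1 ← R1 − 5005/8497·R4.
R2 ← R2 + 23/29·R4.
R3 ← R3 − 14115/8497·R4.
R5 reduces to 0 = 0, so the extra equation is consistent.
Reading off the reduced rows gives x = -4, y = -2, z = 3, w = 2.

x = -4, y = -2, z = 3, w = 2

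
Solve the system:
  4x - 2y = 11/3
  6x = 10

Row-reduce the augmented matrix:
R1 ← R1 / (4).
R2 ← R2 − 6·R1.
R2 ← R2 / (3).
R1 ← R1 + 1/2·R2.
Reading off the reduced rows gives x = 5/3, y = 3/2.

x = 5/3, y = 3/2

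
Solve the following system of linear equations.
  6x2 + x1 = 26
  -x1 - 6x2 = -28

Row-reduce:
R2 ← R2 + 1·R1.
Row 2 reduces to 0 = -2, a contradiction. The system is inconsistent.

no solution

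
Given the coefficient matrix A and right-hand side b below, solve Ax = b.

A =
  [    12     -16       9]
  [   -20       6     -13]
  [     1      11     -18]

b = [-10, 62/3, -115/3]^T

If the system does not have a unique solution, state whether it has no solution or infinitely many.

x_1 = -7/3, x_2 = 0, x_3 = 2

Row-reduce the augmented matrix:
R1 ← R1 / (12).
R2 ← R2 + 20·R1.
R3 ← R3 − 1·R1.
R2 ← R2 / (-62/3).
R1 ← R1 + 4/3·R2.
R3 ← R3 − 37/3·R2.
R3 ← R3 / (-2177/124).
R1 ← R1 − 77/124·R3.
R2 ← R2 + 3/31·R3.
Reading off the reduced rows gives x_1 = -7/3, x_2 = 0, x_3 = 2.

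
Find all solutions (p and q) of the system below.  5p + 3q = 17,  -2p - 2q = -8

Row-reduce the augmented matrix:
R1 ← R1 / (5).
R2 ← R2 + 2·R1.
R2 ← R2 / (-4/5).
R1 ← R1 − 3/5·R2.
Reading off the reduced rows gives p = 5/2, q = 3/2.

p = 5/2, q = 3/2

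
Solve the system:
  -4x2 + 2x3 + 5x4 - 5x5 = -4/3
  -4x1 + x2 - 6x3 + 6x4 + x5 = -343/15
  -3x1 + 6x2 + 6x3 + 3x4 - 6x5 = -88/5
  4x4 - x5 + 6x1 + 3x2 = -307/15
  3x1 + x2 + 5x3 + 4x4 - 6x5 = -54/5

x1 = -2/3, x2 = -3, x3 = 3, x4 = -6/5, x5 = 8/3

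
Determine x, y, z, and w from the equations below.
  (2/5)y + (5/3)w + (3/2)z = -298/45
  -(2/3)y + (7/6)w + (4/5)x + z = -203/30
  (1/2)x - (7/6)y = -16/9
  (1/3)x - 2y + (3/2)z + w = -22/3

Row-reduce the augmented matrix:
Swap R1 and R2.
R1 ← R1 / (4/5).
R3 ← R3 − 1/2·R1.
R4 ← R4 − 1/3·R1.
R2 ← R2 / (2/5).
R1 ← R1 + 5/6·R2.
R3 ← R3 + 3/4·R2.
R4 ← R4 + 31/18·R2.
R3 ← R3 / (35/16).
R1 ← R1 − 35/8·R3.
R2 ← R2 − 15/4·R3.
R4 ← R4 − 181/24·R3.
R4 ← R4 / (-431/756).
R1 ← R1 − 5/36·R4.
R2 ← R2 − 5/84·R4.
R3 ← R3 − 23/21·R4.
Reading off the reduced rows gives x = -2, y = 2/3, z = -2, w = -7/3.

x = -2, y = 2/3, z = -2, w = -7/3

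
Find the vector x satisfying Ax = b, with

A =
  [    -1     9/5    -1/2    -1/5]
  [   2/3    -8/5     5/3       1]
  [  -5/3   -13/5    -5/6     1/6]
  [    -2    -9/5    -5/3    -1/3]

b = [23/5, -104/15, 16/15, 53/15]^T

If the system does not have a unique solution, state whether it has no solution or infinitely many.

no solution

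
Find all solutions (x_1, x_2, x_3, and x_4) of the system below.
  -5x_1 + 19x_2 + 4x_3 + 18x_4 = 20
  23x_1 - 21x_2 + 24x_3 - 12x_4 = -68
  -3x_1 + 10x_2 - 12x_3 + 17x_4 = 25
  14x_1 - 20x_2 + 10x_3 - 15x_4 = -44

infinitely many solutions

Row-reduce:
R1 ← R1 / (-5).
R2 ← R2 − 23·R1.
R3 ← R3 + 3·R1.
R4 ← R4 − 14·R1.
R2 ← R2 / (332/5).
R1 ← R1 + 19/5·R2.
R3 ← R3 + 7/5·R2.
R4 ← R4 − 166/5·R2.
R3 ← R3 / (-1121/83).
R1 ← R1 − 135/83·R3.
R2 ← R2 − 53/83·R3.
Rank is 3 with 4 unknowns, leaving x_4 free.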